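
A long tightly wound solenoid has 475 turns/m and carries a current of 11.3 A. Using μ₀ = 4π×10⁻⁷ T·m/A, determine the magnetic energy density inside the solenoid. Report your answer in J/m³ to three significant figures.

u ≈ 18.1 J/m³

B = μ₀nI = (4π×10⁻⁷)(475)(11.3) = 6.744999×10^-3 T.
u = B²/(2μ₀) = (6.744999×10^-3)²/(2×4π×10⁻⁷) = 18.1 J/m³.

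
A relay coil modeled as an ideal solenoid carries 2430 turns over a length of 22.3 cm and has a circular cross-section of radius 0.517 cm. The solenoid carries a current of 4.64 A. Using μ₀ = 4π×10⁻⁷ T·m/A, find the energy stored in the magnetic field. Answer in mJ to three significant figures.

U ≈ 30.1 mJ

A = πr² = π(5.170×10^-3 m)² = 8.397×10^-5 m².
L = μ₀N²A/ℓ = (4π×10⁻⁷)(2430)²(8.397×10^-5)/(0.223) = 2.794×10^-3 H.
U = ½LI² = ½(2.794×10^-3)(4.64)² = 3.008×10^-2 J.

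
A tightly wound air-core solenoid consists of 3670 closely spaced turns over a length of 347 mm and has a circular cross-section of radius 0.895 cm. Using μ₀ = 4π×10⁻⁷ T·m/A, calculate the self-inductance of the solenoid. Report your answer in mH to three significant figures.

L ≈ 12.3 mH

A = πr² = π(8.950×10^-3 m)² = 2.516×10^-4 m².
For a long solenoid, L = μ₀N²A/ℓ.
L = (4π×10⁻⁷)(3670)²(2.516×10^-4)/(0.347 m) = 1.227×10^-2 H.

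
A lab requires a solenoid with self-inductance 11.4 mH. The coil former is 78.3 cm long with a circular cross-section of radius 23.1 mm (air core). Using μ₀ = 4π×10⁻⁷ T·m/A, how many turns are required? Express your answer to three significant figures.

A = πr² = π(2.310×10^-2 m)² = 1.676×10^-3 m².
From L = μ₀N²A/ℓ, N = √(Lℓ / (μ₀A)).
N = √[(1.140×10^-2)(0.783) / ((4π×10⁻⁷)×1.676×10^-3)] = √(4.237×10^6) ≈ 2058.5.

N ≈ 2060 turns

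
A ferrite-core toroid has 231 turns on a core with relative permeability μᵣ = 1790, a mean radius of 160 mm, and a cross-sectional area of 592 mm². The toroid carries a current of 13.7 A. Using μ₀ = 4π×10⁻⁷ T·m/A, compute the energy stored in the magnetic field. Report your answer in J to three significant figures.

U ≈ 6.63 J

L = μ₀μᵣN²A/(2πR) = (4π×10⁻⁷)(1790)(231)²(5.920×10^-4)/(2π×0.16) = 7.068×10^-2 H.
U = ½LI² = ½(7.068×10^-2)(13.7)² = 6.633 J.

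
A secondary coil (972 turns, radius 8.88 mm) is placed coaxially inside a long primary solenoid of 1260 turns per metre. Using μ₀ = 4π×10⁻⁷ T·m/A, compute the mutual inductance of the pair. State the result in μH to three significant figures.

M ≈ 381 μH

The outer solenoid produces a uniform field B₁ = μ₀n₁I₁ across the inner coil,
so the flux linkage is N₂Φ = N₂B₁A₂ = μ₀n₁N₂A₂·I₁, giving M = μ₀n₁N₂A₂.
A₂ = πr² = π(8.880×10^-3 m)² = 2.477×10^-4 m².
M = (4π×10⁻⁷)(1260)(972)(2.477×10^-4) = 3.813×10^-4 H.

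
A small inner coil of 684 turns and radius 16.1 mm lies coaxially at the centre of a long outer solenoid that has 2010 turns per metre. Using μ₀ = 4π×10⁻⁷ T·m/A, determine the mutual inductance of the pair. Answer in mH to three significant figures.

The outer solenoid produces a uniform field B₁ = μ₀n₁I₁ across the inner coil,
so the flux linkage is N₂Φ = N₂B₁A₂ = μ₀n₁N₂A₂·I₁, giving M = μ₀n₁N₂A₂.
A₂ = πr² = π(1.610×10^-2 m)² = 8.143×10^-4 m².
M = (4π×10⁻⁷)(2010)(684)(8.143×10^-4) = 1.407×10^-3 H.

M ≈ 1.41 mH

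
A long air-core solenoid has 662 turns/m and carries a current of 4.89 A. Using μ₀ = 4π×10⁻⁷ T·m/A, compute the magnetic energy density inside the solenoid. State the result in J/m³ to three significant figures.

u ≈ 6.58 J/m³

B = μ₀nI = (4π×10⁻⁷)(662)(4.89) = 4.068×10^-3 T.
u = B²/(2μ₀) = (4.068×10^-3)²/(2×4π×10⁻⁷) = 6.584 J/m³.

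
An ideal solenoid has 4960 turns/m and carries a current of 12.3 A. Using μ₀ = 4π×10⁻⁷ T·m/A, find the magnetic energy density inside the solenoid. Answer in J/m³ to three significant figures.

u ≈ 2340 J/m³

B = μ₀nI = (4π×10⁻⁷)(4.960×10^3)(12.3) = 7.666×10^-2 T.
u = B²/(2μ₀) = (7.666×10^-2)²/(2×4π×10⁻⁷) = 2.339×10^3 J/m³.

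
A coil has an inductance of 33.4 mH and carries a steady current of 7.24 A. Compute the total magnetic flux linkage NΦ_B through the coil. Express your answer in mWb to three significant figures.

From L = NΦ_B/I, the flux linkage is NΦ_B = LI.
NΦ_B = (3.340×10^-2 H)(7.24 A) = 0.2418 Wb.

NΦ_B ≈ 242 mWb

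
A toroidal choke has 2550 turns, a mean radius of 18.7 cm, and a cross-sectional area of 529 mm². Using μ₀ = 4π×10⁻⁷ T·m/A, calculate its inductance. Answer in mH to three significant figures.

For a thin toroid, L = μ₀N²A/(2πR).
L = (4π×10⁻⁷)(2550)²(5.290×10^-4) / (2π×0.187 m) = 3.679×10^-3 H.

L ≈ 3.68 mH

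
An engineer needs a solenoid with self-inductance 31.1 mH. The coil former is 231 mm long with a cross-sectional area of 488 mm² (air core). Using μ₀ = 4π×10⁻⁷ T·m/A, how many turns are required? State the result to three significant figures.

A = 488 mm² = 4.880×10^-4 m².
From L = μ₀N²A/ℓ, N = √(Lℓ / (μ₀A)).
N = √[(3.110×10^-2)(0.231) / ((4π×10⁻⁷)×4.880×10^-4)] = √(1.172×10^7) ≈ 3422.7.

N ≈ 3420 turns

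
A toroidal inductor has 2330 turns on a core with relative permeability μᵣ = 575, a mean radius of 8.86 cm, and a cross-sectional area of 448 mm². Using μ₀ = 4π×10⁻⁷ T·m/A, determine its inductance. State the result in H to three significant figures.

For a thin toroid, L = μ₀μᵣN²A/(2πR).
L = (4π×10⁻⁷)(575)(2330)²(4.480×10^-4) / (2π×8.860×10^-2 m) = 3.157 H.

L ≈ 3.16 H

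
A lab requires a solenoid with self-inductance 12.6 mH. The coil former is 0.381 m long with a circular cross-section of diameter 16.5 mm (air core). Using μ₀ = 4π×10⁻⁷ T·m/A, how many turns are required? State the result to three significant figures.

N ≈ 4230 turns

A = π(d/2)² = π(8.250×10^-3 m)² = 2.138×10^-4 m².
From L = μ₀N²A/ℓ, N = √(Lℓ / (μ₀A)).
N = √[(1.260×10^-2)(0.381) / ((4π×10⁻⁷)×2.138×10^-4)] = √(1.787×10^7) ≈ 4226.8.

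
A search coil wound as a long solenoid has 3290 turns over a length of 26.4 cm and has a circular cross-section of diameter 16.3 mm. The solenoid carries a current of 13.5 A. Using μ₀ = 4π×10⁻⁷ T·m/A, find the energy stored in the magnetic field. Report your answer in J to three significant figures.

U ≈ 0.980 J

A = π(d/2)² = π(8.150×10^-3 m)² = 2.087×10^-4 m².
L = μ₀N²A/ℓ = (4π×10⁻⁷)(3290)²(2.087×10^-4)/(0.264) = 1.075×10^-2 H.
U = ½LI² = ½(1.075×10^-2)(13.5)² = 0.9797 J.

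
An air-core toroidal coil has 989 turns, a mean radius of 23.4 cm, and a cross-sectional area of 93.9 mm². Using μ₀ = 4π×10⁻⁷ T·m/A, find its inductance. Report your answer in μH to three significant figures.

L ≈ 78.5 μH

For a thin toroid, L = μ₀N²A/(2πR).
L = (4π×10⁻⁷)(989)²(9.390×10^-5) / (2π×0.234 m) = 7.850×10^-5 H.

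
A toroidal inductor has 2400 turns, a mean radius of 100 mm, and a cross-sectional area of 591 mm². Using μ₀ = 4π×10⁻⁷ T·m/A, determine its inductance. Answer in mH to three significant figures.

For a thin toroid, L = μ₀N²A/(2πR).
L = (4π×10⁻⁷)(2400)²(5.910×10^-4) / (2π×0.1 m) = 6.808×10^-3 H.

L ≈ 6.81 mH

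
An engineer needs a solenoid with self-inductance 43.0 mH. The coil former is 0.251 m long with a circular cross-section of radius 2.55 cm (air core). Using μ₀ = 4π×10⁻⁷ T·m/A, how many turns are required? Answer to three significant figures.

N ≈ 2050 turns

A = πr² = π(2.550×10^-2 m)² = 2.043×10^-3 m².
From L = μ₀N²A/ℓ, N = √(Lℓ / (μ₀A)).
N = √[(4.300×10^-2)(0.251) / ((4π×10⁻⁷)×2.043×10^-3)] = √(4.204×10^6) ≈ 2050.5.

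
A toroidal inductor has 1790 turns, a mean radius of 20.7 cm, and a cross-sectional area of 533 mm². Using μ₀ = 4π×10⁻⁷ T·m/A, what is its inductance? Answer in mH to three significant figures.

For a thin toroid, L = μ₀N²A/(2πR).
L = (4π×10⁻⁷)(1790)²(5.330×10^-4) / (2π×0.207 m) = 1.650×10^-3 H.

L ≈ 1.65 mH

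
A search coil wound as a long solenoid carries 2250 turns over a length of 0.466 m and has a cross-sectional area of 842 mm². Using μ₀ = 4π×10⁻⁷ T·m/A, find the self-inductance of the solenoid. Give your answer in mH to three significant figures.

A = 842 mm² = 8.420×10^-4 m².
For a long solenoid, L = μ₀N²A/ℓ.
L = (4π×10⁻⁷)(2250)²(8.420×10^-4)/(0.466 m) = 1.149×10^-2 H.

L ≈ 11.5 mH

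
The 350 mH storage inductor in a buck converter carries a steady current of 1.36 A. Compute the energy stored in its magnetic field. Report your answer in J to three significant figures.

Stored magnetic energy: U = ½LI².
U = ½(0.35 H)(1.36 A)² = 0.3237 J.

U ≈ 0.324 J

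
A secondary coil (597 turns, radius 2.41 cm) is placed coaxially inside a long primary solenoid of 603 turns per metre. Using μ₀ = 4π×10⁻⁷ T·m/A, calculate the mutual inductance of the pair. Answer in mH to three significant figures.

The outer solenoid produces a uniform field B₁ = μ₀n₁I₁ across the inner coil,
so the flux linkage is N₂Φ = N₂B₁A₂ = μ₀n₁N₂A₂·I₁, giving M = μ₀n₁N₂A₂.
A₂ = πr² = π(2.410×10^-2 m)² = 1.8247×10^-3 m².
M = (4π×10⁻⁷)(603)(597)(1.8247×10^-3) = 8.254×10^-4 H.

M ≈ 0.825 mH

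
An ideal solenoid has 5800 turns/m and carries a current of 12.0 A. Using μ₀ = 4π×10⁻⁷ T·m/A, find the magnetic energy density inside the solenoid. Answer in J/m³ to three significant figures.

u ≈ 3040 J/m³

B = μ₀nI = (4π×10⁻⁷)(5.800×10^3)(12.0) = 8.746×10^-2 T.
u = B²/(2μ₀) = (8.746×10^-2)²/(2×4π×10⁻⁷) = 3.044×10^3 J/m³.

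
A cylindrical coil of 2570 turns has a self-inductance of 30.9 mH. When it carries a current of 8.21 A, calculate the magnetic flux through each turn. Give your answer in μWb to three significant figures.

From L = NΦ_B/I, the flux per turn is Φ_B = LI/N.
Φ_B = (3.090×10^-2 H)(8.21 A)/2570 = 9.871×10^-5 Wb.

Φ_B ≈ 98.7 μWb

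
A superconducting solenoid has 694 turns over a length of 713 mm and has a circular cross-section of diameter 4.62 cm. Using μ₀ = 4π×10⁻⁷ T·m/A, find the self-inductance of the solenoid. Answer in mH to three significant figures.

A = π(d/2)² = π(2.310×10^-2 m)² = 1.676×10^-3 m².
For a long solenoid, L = μ₀N²A/ℓ.
L = (4π×10⁻⁷)(694)²(1.676×10^-3)/(0.713 m) = 1.423×10^-3 H.

L ≈ 1.42 mH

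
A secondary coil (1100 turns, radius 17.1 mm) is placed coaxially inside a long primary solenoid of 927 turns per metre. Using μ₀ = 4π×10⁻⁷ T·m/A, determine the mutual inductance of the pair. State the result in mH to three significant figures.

The outer solenoid produces a uniform field B₁ = μ₀n₁I₁ across the inner coil,
so the flux linkage is N₂Φ = N₂B₁A₂ = μ₀n₁N₂A₂·I₁, giving M = μ₀n₁N₂A₂.
A₂ = πr² = π(1.710×10^-2 m)² = 9.186×10^-4 m².
M = (4π×10⁻⁷)(927)(1100)(9.186×10^-4) = 1.177×10^-3 H.

M ≈ 1.18 mH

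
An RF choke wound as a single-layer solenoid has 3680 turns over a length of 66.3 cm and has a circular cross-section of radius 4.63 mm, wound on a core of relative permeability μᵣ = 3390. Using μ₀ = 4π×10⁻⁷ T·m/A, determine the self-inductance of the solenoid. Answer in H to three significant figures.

L ≈ 5.86 H

A = πr² = π(4.630×10^-3 m)² = 6.7346×10^-5 m².
For a long solenoid, L = μ₀μᵣN²A/ℓ.
L = (4π×10⁻⁷)(3390)(3680)²(6.7346×10^-5)/(0.663 m) = 5.86 H.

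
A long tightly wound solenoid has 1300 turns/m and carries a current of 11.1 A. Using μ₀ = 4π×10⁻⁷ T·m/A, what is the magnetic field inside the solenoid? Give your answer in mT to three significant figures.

B ≈ 18.1 mT

Inside a long solenoid, B = μ₀nI.
B = (4π×10⁻⁷)(1.300×10^3 m⁻¹)(11.1 A) = 1.813×10^-2 T.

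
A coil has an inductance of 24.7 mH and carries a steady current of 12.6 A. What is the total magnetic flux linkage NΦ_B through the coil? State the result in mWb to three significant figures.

NΦ_B ≈ 311 mWb

From L = NΦ_B/I, the flux linkage is NΦ_B = LI.
NΦ_B = (2.470×10^-2 H)(12.6 A) = 0.3112 Wb.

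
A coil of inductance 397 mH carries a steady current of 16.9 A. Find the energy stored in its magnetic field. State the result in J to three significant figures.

Stored magnetic energy: U = ½LI².
U = ½(0.397 H)(16.9 A)² = 56.69 J.

U ≈ 56.7 J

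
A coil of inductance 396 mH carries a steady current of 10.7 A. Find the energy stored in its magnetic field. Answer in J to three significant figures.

U ≈ 22.7 J

Stored magnetic energy: U = ½LI².
U = ½(0.396 H)(10.7 A)² = 22.67 J.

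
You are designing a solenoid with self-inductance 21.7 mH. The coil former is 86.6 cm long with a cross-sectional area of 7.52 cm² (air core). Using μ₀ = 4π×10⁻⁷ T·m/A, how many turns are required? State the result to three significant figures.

N ≈ 4460 turns

A = 7.52 cm² = 7.520×10^-4 m².
From L = μ₀N²A/ℓ, N = √(Lℓ / (μ₀A)).
N = √[(2.170×10^-2)(0.866) / ((4π×10⁻⁷)×7.520×10^-4)] = √(1.989×10^7) ≈ 4459.4.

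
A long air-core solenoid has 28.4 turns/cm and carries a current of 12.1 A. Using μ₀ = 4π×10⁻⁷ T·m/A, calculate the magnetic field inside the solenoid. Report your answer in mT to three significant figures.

B ≈ 43.2 mT

Inside a long solenoid, B = μ₀nI.
B = (4π×10⁻⁷)(2.840×10^3 m⁻¹)(12.1 A) = 4.318×10^-2 T.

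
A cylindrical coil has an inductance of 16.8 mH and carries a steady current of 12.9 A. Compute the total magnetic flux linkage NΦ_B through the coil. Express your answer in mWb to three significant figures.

From L = NΦ_B/I, the flux linkage is NΦ_B = LI.
NΦ_B = (1.680×10^-2 H)(12.9 A) = 0.2167 Wb.

NΦ_B ≈ 217 mWb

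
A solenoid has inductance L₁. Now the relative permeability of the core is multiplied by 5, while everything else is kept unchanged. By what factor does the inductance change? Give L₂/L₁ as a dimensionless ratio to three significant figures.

L₂/L₁ = 5.00

For a solenoid, L ∝ μᵣN²A/ℓ.
L₂/L₁ = (5) = 5.00.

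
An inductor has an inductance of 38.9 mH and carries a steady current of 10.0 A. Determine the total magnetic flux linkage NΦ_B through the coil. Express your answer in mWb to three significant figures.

NΦ_B ≈ 389 mWb

From L = NΦ_B/I, the flux linkage is NΦ_B = LI.
NΦ_B = (3.890×10^-2 H)(10.0 A) = 0.389 Wb.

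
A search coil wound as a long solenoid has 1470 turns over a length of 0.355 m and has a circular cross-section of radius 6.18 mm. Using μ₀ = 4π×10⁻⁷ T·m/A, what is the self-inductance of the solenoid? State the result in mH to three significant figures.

A = πr² = π(6.180×10^-3 m)² = 1.200×10^-4 m².
For a long solenoid, L = μ₀N²A/ℓ.
L = (4π×10⁻⁷)(1470)²(1.200×10^-4)/(0.355 m) = 9.178×10^-4 H.

L ≈ 0.918 mH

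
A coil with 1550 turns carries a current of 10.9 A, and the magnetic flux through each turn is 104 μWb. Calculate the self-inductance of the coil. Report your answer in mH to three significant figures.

L ≈ 14.8 mH

Self-inductance is defined by L = NΦ_B/I (flux linkage over current).
L = (1550)(1.040×10^-4 Wb)/(10.9 A) = 1.479×10^-2 H.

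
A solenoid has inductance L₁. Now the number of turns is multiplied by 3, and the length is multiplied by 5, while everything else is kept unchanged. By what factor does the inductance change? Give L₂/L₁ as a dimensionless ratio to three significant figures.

L₂/L₁ = 1.80

For a solenoid, L ∝ μᵣN²A/ℓ.
L₂/L₁ = (3)^2 × (5)^-1 = 1.80.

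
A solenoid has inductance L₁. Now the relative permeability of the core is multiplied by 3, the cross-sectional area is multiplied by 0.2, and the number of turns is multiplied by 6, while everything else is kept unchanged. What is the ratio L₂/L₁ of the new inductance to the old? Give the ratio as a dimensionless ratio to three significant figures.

L₂/L₁ = 21.6

For a solenoid, L ∝ μᵣN²A/ℓ.
L₂/L₁ = (3) × (0.2) × (6)^2 = 21.6.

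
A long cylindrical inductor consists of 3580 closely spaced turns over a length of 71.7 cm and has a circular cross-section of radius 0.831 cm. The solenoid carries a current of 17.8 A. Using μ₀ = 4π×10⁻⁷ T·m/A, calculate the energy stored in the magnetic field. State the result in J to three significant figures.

A = πr² = π(8.310×10^-3 m)² = 2.169×10^-4 m².
L = μ₀N²A/ℓ = (4π×10⁻⁷)(3580)²(2.169×10^-4)/(0.717) = 4.873×10^-3 H.
U = ½LI² = ½(4.873×10^-3)(17.8)² = 0.772 J.

U ≈ 0.772 J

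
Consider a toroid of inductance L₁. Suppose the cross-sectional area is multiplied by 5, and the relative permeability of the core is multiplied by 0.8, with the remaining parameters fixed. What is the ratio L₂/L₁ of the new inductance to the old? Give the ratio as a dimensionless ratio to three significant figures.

L₂/L₁ = 4.00

For a toroid, L ∝ μᵣN²A/R.
L₂/L₁ = (5) × (0.8) = 4.00.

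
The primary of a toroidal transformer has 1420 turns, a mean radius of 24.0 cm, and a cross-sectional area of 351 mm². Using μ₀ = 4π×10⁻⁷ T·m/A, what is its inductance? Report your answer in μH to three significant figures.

L ≈ 590 μH

For a thin toroid, L = μ₀N²A/(2πR).
L = (4π×10⁻⁷)(1420)²(3.510×10^-4) / (2π×0.24 m) = 5.898×10^-4 H.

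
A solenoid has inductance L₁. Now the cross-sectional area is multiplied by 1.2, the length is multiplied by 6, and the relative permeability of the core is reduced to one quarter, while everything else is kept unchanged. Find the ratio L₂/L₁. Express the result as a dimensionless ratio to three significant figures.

For a solenoid, L ∝ μᵣN²A/ℓ.
L₂/L₁ = (1.2) × (6)^-1 × (0.25) = 0.0500.

L₂/L₁ = 0.0500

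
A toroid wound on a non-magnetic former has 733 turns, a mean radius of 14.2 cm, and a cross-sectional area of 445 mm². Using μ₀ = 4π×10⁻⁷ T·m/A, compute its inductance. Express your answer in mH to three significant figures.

For a thin toroid, L = μ₀N²A/(2πR).
L = (4π×10⁻⁷)(733)²(4.450×10^-4) / (2π×0.142 m) = 3.368×10^-4 H.

L ≈ 0.337 mH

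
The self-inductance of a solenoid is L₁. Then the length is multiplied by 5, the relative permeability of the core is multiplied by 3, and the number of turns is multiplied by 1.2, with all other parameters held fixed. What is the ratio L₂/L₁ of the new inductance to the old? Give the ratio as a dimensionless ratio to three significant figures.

L₂/L₁ = 0.864

For a solenoid, L ∝ μᵣN²A/ℓ.
L₂/L₁ = (5)^-1 × (3) × (1.2)^2 = 0.864.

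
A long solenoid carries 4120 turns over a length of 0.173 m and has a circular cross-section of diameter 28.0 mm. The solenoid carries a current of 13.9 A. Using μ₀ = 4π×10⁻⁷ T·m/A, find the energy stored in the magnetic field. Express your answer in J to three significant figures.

A = π(d/2)² = π(1.400×10^-2 m)² = 6.158×10^-4 m².
L = μ₀N²A/ℓ = (4π×10⁻⁷)(4120)²(6.158×10^-4)/(0.173) = 7.592×10^-2 H.
U = ½LI² = ½(7.592×10^-2)(13.9)² = 7.334 J.

U ≈ 7.33 J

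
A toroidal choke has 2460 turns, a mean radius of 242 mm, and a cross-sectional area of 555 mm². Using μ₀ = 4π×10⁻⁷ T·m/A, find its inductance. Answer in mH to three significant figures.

L ≈ 2.78 mH

For a thin toroid, L = μ₀N²A/(2πR).
L = (4π×10⁻⁷)(2460)²(5.550×10^-4) / (2π×0.242 m) = 2.776×10^-3 H.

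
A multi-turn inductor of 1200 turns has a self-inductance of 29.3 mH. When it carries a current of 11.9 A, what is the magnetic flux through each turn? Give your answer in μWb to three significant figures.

Φ_B ≈ 291 μWb

From L = NΦ_B/I, the flux per turn is Φ_B = LI/N.
Φ_B = (2.930×10^-2 H)(11.9 A)/1200 = 2.906×10^-4 Wb.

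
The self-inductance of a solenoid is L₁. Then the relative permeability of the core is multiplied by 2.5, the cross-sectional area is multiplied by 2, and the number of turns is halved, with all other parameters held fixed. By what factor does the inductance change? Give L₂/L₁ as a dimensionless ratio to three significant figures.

L₂/L₁ = 1.25

For a solenoid, L ∝ μᵣN²A/ℓ.
L₂/L₁ = (2.5) × (2) × (0.5)^2 = 1.25.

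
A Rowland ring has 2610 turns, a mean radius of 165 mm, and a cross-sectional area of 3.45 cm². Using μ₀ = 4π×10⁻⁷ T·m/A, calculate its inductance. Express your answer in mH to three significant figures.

For a thin toroid, L = μ₀N²A/(2πR).
L = (4π×10⁻⁷)(2610)²(3.450×10^-4) / (2π×0.165 m) = 2.849×10^-3 H.

L ≈ 2.85 mH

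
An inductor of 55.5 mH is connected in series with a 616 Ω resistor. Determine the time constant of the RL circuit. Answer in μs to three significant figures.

τ ≈ 90.1 μs

τ = L/R = (5.550×10^-2 H)/(616 Ω) = 9.010×10^-5 s.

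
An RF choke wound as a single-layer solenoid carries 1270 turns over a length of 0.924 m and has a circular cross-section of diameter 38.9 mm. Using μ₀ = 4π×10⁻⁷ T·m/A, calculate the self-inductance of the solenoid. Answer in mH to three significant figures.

L ≈ 2.61 mH

A = π(d/2)² = π(1.945×10^-2 m)² = 1.188×10^-3 m².
For a long solenoid, L = μ₀N²A/ℓ.
L = (4π×10⁻⁷)(1270)²(1.188×10^-3)/(0.924 m) = 2.607×10^-3 H.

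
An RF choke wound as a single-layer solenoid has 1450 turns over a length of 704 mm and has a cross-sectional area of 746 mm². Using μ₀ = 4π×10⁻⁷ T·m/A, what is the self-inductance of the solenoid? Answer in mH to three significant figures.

A = 746 mm² = 7.460×10^-4 m².
For a long solenoid, L = μ₀N²A/ℓ.
L = (4π×10⁻⁷)(1450)²(7.460×10^-4)/(0.704 m) = 2.800×10^-3 H.

L ≈ 2.80 mH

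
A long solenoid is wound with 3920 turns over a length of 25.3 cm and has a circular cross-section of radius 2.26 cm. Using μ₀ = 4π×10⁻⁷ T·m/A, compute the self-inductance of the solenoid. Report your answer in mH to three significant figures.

A = πr² = π(2.260×10^-2 m)² = 1.6046×10^-3 m².
For a long solenoid, L = μ₀N²A/ℓ.
L = (4π×10⁻⁷)(3920)²(1.6046×10^-3)/(0.253 m) = 0.12247 H.

L ≈ 122 mH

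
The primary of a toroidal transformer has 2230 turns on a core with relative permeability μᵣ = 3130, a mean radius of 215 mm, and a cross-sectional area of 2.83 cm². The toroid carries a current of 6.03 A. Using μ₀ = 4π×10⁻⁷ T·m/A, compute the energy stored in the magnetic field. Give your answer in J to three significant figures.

L = μ₀μᵣN²A/(2πR) = (4π×10⁻⁷)(3130)(2230)²(2.830×10^-4)/(2π×0.215) = 4.098 H.
U = ½LI² = ½(4.098)(6.03)² = 74.5 J.

U ≈ 74.5 J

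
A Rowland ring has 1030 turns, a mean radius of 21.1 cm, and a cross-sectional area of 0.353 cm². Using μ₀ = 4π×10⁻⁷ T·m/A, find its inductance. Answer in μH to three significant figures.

L ≈ 35.5 μH

For a thin toroid, L = μ₀N²A/(2πR).
L = (4π×10⁻⁷)(1030)²(3.530×10^-5) / (2π×0.211 m) = 3.550×10^-5 H.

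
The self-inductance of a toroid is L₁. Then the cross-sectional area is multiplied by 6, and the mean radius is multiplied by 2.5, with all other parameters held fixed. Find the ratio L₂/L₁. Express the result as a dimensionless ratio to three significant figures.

L₂/L₁ = 2.40

For a toroid, L ∝ μᵣN²A/R.
L₂/L₁ = (6) × (2.5)^-1 = 2.40.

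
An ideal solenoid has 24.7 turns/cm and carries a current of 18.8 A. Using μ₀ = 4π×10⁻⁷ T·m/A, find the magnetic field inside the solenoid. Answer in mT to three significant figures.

Inside a long solenoid, B = μ₀nI.
B = (4π×10⁻⁷)(2.470×10^3 m⁻¹)(18.8 A) = 5.835×10^-2 T.

B ≈ 58.4 mT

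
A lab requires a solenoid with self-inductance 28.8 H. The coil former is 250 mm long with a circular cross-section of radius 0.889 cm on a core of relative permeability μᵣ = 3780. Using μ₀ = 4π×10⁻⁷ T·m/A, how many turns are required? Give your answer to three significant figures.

A = πr² = π(8.890×10^-3 m)² = 2.483×10^-4 m².
From L = μ₀μᵣN²A/ℓ, N = √(Lℓ / (μ₀μᵣA)).
N = √[(28.8)(0.25) / ((4π×10⁻⁷)(3780)×2.483×10^-4)] = √(6.1049×10^6) ≈ 2470.8.

N ≈ 2470 turns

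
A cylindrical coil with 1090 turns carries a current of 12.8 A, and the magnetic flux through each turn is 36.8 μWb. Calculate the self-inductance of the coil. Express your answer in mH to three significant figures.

Self-inductance is defined by L = NΦ_B/I (flux linkage over current).
L = (1090)(3.680×10^-5 Wb)/(12.8 A) = 3.134×10^-3 H.

L ≈ 3.13 mH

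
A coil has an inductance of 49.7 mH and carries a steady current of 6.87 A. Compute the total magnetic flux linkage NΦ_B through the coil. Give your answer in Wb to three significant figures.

From L = NΦ_B/I, the flux linkage is NΦ_B = LI.
NΦ_B = (4.970×10^-2 H)(6.87 A) = 0.3414 Wb.

NΦ_B ≈ 0.341 Wb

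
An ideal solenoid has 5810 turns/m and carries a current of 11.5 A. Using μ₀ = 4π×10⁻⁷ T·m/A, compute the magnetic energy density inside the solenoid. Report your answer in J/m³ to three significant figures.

B = μ₀nI = (4π×10⁻⁷)(5.810×10^3)(11.5) = 8.396×10^-2 T.
u = B²/(2μ₀) = (8.396×10^-2)²/(2×4π×10⁻⁷) = 2.80497×10^3 J/m³.

u ≈ 2800 J/m³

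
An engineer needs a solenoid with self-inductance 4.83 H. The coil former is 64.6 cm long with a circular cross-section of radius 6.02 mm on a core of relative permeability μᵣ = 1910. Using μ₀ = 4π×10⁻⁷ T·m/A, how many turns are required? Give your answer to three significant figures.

N ≈ 3380 turns

A = πr² = π(6.020×10^-3 m)² = 1.139×10^-4 m².
From L = μ₀μᵣN²A/ℓ, N = √(Lℓ / (μ₀μᵣA)).
N = √[(4.83)(0.646) / ((4π×10⁻⁷)(1910)×1.139×10^-4)] = √(1.142×10^7) ≈ 3379.1.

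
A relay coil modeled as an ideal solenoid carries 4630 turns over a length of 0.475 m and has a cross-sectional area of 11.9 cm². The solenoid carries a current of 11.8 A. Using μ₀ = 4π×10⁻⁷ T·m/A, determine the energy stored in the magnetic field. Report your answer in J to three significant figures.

U ≈ 4.70 J

A = 11.9 cm² = 1.190×10^-3 m².
L = μ₀N²A/ℓ = (4π×10⁻⁷)(4630)²(1.190×10^-3)/(0.475) = 6.749×10^-2 H.
U = ½LI² = ½(6.749×10^-2)(11.8)² = 4.698 J.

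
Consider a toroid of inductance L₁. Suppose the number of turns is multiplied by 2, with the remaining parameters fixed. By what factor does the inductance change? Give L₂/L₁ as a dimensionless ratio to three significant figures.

For a toroid, L ∝ μᵣN²A/R.
L₂/L₁ = (2)^2 = 4.00.

L₂/L₁ = 4.00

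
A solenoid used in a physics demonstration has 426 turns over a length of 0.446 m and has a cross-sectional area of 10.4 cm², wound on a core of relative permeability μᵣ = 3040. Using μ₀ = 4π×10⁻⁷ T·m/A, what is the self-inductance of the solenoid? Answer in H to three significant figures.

A = 10.4 cm² = 1.040×10^-3 m².
For a long solenoid, L = μ₀μᵣN²A/ℓ.
L = (4π×10⁻⁷)(3040)(426)²(1.040×10^-3)/(0.446 m) = 1.617 H.

L ≈ 1.62 H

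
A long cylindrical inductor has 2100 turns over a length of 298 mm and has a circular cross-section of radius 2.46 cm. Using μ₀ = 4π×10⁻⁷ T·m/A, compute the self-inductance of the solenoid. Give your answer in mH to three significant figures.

A = πr² = π(2.460×10^-2 m)² = 1.901×10^-3 m².
For a long solenoid, L = μ₀N²A/ℓ.
L = (4π×10⁻⁷)(2100)²(1.901×10^-3)/(0.298 m) = 3.536×10^-2 H.

L ≈ 35.4 mH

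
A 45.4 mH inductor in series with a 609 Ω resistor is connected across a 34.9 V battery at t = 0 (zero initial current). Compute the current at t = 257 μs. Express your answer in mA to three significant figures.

I ≈ 55.5 mA

τ = L/R = 4.540×10^-2/609 = 7.4548×10^-5 s; final current I_∞ = ε/R = 34.9/609 = 5.731×10^-2 A.
I(t) = I_∞(1 − e^(−t/τ)) with t/τ = 3.447.
I = (5.731×10^-2)(1 − e^(−3.447)) = 5.548×10^-2 A.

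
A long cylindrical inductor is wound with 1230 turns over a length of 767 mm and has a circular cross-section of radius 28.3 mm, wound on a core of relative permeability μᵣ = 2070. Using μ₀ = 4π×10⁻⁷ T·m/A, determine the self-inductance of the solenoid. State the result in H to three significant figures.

L ≈ 12.9 H

A = πr² = π(2.830×10^-2 m)² = 2.516×10^-3 m².
For a long solenoid, L = μ₀μᵣN²A/ℓ.
L = (4π×10⁻⁷)(2070)(1230)²(2.516×10^-3)/(0.767 m) = 12.91 H.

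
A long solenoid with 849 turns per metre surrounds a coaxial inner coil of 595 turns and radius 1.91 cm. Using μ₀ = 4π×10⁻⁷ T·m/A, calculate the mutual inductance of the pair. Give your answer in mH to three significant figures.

The outer solenoid produces a uniform field B₁ = μ₀n₁I₁ across the inner coil,
so the flux linkage is N₂Φ = N₂B₁A₂ = μ₀n₁N₂A₂·I₁, giving M = μ₀n₁N₂A₂.
A₂ = πr² = π(1.910×10^-2 m)² = 1.146×10^-3 m².
M = (4π×10⁻⁷)(849)(595)(1.146×10^-3) = 7.275×10^-4 H.

M ≈ 0.728 mH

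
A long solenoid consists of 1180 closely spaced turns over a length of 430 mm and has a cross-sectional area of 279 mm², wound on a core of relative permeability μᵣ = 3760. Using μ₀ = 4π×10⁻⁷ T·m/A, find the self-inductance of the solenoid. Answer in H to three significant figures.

L ≈ 4.27 H

A = 279 mm² = 2.790×10^-4 m².
For a long solenoid, L = μ₀μᵣN²A/ℓ.
L = (4π×10⁻⁷)(3760)(1180)²(2.790×10^-4)/(0.43 m) = 4.269 H.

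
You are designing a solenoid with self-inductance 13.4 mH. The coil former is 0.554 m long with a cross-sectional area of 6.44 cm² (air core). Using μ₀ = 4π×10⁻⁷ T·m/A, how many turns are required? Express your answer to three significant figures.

N ≈ 3030 turns

A = 6.44 cm² = 6.440×10^-4 m².
From L = μ₀N²A/ℓ, N = √(Lℓ / (μ₀A)).
N = √[(1.340×10^-2)(0.554) / ((4π×10⁻⁷)×6.440×10^-4)] = √(9.173×10^6) ≈ 3028.7.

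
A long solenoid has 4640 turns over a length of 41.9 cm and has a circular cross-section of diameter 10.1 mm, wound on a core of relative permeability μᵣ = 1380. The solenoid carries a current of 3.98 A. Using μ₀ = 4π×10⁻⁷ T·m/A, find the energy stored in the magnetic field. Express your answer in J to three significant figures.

U ≈ 56.5 J

A = π(d/2)² = π(5.050×10^-3 m)² = 8.012×10^-5 m².
L = μ₀μᵣN²A/ℓ = (4π×10⁻⁷)(1380)(4640)²(8.012×10^-5)/(0.419) = 7.139 H.
U = ½LI² = ½(7.139)(3.98)² = 56.54 J.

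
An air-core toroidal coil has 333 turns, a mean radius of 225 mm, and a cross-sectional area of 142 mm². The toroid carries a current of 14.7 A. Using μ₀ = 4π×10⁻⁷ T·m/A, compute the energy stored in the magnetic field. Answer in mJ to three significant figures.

U ≈ 1.51 mJ

L = μ₀N²A/(2πR) = (4π×10⁻⁷)(333)²(1.420×10^-4)/(2π×0.225) = 1.400×10^-5 H.
U = ½LI² = ½(1.400×10^-5)(14.7)² = 1.512×10^-3 J.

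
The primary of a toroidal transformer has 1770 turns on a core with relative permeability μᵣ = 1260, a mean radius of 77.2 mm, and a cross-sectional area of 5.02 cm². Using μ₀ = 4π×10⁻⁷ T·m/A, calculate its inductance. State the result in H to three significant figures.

For a thin toroid, L = μ₀μᵣN²A/(2πR).
L = (4π×10⁻⁷)(1260)(1770)²(5.020×10^-4) / (2π×7.720×10^-2 m) = 5.134 H.

L ≈ 5.13 H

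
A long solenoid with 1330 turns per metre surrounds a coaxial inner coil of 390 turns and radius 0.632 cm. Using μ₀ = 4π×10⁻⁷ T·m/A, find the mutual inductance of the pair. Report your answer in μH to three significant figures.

The outer solenoid produces a uniform field B₁ = μ₀n₁I₁ across the inner coil,
so the flux linkage is N₂Φ = N₂B₁A₂ = μ₀n₁N₂A₂·I₁, giving M = μ₀n₁N₂A₂.
A₂ = πr² = π(6.320×10^-3 m)² = 1.2548×10^-4 m².
M = (4π×10⁻⁷)(1330)(390)(1.2548×10^-4) = 8.179×10^-5 H.

M ≈ 81.8 μH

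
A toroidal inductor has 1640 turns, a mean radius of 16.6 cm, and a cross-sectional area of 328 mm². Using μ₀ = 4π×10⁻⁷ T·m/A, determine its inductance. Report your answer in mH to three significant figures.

For a thin toroid, L = μ₀N²A/(2πR).
L = (4π×10⁻⁷)(1640)²(3.280×10^-4) / (2π×0.166 m) = 1.063×10^-3 H.

L ≈ 1.06 mH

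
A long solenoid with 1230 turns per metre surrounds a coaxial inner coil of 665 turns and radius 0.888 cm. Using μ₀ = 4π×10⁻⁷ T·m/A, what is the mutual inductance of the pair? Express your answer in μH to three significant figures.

M ≈ 255 μH

The outer solenoid produces a uniform field B₁ = μ₀n₁I₁ across the inner coil,
so the flux linkage is N₂Φ = N₂B₁A₂ = μ₀n₁N₂A₂·I₁, giving M = μ₀n₁N₂A₂.
A₂ = πr² = π(8.880×10^-3 m)² = 2.477×10^-4 m².
M = (4π×10⁻⁷)(1230)(665)(2.477×10^-4) = 2.546×10^-4 H.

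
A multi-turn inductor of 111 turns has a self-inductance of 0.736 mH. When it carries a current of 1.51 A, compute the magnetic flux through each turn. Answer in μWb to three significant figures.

Φ_B ≈ 10.0 μWb

From L = NΦ_B/I, the flux per turn is Φ_B = LI/N.
Φ_B = (7.360×10^-4 H)(1.51 A)/111 = 1.001×10^-5 Wb.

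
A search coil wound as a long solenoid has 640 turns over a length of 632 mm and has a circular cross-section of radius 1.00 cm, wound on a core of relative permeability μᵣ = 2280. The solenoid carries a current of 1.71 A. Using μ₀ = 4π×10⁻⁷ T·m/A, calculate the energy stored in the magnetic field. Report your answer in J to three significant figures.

U ≈ 0.853 J

A = πr² = π(1.000×10^-2 m)² = 3.142×10^-4 m².
L = μ₀μᵣN²A/ℓ = (4π×10⁻⁷)(2280)(640)²(3.142×10^-4)/(0.632) = 0.5834 H.
U = ½LI² = ½(0.5834)(1.71)² = 0.8529 J.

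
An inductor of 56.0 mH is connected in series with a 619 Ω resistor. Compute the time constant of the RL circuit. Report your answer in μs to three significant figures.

τ ≈ 90.5 μs

τ = L/R = (5.600×10^-2 H)/(619 Ω) = 9.047×10^-5 s.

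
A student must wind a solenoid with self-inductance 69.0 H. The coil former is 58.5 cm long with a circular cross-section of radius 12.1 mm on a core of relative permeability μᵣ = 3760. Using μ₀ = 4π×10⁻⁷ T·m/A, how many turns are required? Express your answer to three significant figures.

N ≈ 4310 turns

A = πr² = π(1.210×10^-2 m)² = 4.600×10^-4 m².
From L = μ₀μᵣN²A/ℓ, N = √(Lℓ / (μ₀μᵣA)).
N = √[(69)(0.585) / ((4π×10⁻⁷)(3760)×4.600×10^-4)] = √(1.857×10^7) ≈ 4309.7.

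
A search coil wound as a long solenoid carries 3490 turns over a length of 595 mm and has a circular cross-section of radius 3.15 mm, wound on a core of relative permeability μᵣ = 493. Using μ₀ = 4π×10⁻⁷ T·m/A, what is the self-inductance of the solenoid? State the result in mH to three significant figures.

A = πr² = π(3.150×10^-3 m)² = 3.117×10^-5 m².
For a long solenoid, L = μ₀μᵣN²A/ℓ.
L = (4π×10⁻⁷)(493)(3490)²(3.117×10^-5)/(0.595 m) = 0.3953 H.

L ≈ 395 mH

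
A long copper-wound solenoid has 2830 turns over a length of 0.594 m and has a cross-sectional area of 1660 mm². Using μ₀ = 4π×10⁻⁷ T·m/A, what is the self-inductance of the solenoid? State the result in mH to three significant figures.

A = 1660 mm² = 1.660×10^-3 m².
For a long solenoid, L = μ₀N²A/ℓ.
L = (4π×10⁻⁷)(2830)²(1.660×10^-3)/(0.594 m) = 2.813×10^-2 H.

L ≈ 28.1 mH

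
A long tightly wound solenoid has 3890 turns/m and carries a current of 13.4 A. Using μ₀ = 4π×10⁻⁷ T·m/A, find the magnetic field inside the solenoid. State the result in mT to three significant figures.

B ≈ 65.5 mT

Inside a long solenoid, B = μ₀nI.
B = (4π×10⁻⁷)(3.890×10^3 m⁻¹)(13.4 A) = 6.550×10^-2 T.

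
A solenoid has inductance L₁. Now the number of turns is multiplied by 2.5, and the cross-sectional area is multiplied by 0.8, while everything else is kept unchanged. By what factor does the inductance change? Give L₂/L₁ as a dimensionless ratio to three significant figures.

For a solenoid, L ∝ μᵣN²A/ℓ.
L₂/L₁ = (2.5)^2 × (0.8) = 5.00.

L₂/L₁ = 5.00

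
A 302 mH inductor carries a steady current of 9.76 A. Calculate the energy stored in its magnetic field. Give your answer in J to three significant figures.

U ≈ 14.4 J

Stored magnetic energy: U = ½LI².
U = ½(0.302 H)(9.76 A)² = 14.38 J.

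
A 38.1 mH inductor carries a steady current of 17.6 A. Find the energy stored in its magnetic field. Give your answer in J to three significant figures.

Stored magnetic energy: U = ½LI².
U = ½(3.810×10^-2 H)(17.6 A)² = 5.901 J.

U ≈ 5.90 J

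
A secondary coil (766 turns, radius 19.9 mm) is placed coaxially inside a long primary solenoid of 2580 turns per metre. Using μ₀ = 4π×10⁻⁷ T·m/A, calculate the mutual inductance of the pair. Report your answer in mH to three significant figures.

M ≈ 3.09 mH

The outer solenoid produces a uniform field B₁ = μ₀n₁I₁ across the inner coil,
so the flux linkage is N₂Φ = N₂B₁A₂ = μ₀n₁N₂A₂·I₁, giving M = μ₀n₁N₂A₂.
A₂ = πr² = π(1.990×10^-2 m)² = 1.244×10^-3 m².
M = (4π×10⁻⁷)(2580)(766)(1.244×10^-3) = 3.090×10^-3 H.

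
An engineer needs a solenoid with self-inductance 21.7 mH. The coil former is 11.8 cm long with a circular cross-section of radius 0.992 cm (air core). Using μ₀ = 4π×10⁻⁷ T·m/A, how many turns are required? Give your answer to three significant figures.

N ≈ 2570 turns

A = πr² = π(9.920×10^-3 m)² = 3.092×10^-4 m².
From L = μ₀N²A/ℓ, N = √(Lℓ / (μ₀A)).
N = √[(2.170×10^-2)(0.118) / ((4π×10⁻⁷)×3.092×10^-4)] = √(6.591×10^6) ≈ 2567.3.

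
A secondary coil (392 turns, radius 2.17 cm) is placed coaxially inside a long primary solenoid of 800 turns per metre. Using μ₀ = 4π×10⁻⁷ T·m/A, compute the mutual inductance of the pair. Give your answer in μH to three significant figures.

M ≈ 583 μH

The outer solenoid produces a uniform field B₁ = μ₀n₁I₁ across the inner coil,
so the flux linkage is N₂Φ = N₂B₁A₂ = μ₀n₁N₂A₂·I₁, giving M = μ₀n₁N₂A₂.
A₂ = πr² = π(2.170×10^-2 m)² = 1.479×10^-3 m².
M = (4π×10⁻⁷)(800)(392)(1.479×10^-3) = 5.830×10^-4 H.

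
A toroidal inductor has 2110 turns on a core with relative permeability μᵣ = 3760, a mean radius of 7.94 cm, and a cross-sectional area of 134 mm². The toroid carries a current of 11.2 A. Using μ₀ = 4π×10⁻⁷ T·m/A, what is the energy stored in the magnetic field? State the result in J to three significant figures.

L = μ₀μᵣN²A/(2πR) = (4π×10⁻⁷)(3760)(2110)²(1.340×10^-4)/(2π×7.940×10^-2) = 5.65 H.
U = ½LI² = ½(5.65)(11.2)² = 354.4 J.

U ≈ 354 J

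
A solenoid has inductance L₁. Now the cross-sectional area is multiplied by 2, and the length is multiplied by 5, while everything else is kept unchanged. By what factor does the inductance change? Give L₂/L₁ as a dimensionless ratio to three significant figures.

For a solenoid, L ∝ μᵣN²A/ℓ.
L₂/L₁ = (2) × (5)^-1 = 0.400.

L₂/L₁ = 0.400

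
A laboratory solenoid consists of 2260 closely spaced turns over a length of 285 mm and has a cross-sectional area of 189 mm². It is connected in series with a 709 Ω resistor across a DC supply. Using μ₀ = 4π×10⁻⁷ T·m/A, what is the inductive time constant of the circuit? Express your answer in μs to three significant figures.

A = 189 mm² = 1.890×10^-4 m².
L = μ₀N²A/ℓ = (4π×10⁻⁷)(2260)²(1.890×10^-4)/(0.285) = 4.256×10^-3 H.
τ = L/R = (4.256×10^-3)/(709) = 6.003×10^-6 s.

τ ≈ 6.00 μs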